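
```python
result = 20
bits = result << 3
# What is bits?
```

Trace (tracking bits):
result = 20  # -> result = 20
bits = result << 3  # -> bits = 160

Answer: 160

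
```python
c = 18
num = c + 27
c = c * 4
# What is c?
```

Trace (tracking c):
c = 18  # -> c = 18
num = c + 27  # -> num = 45
c = c * 4  # -> c = 72

Answer: 72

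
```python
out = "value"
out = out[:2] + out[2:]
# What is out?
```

Answer: 'value'

Derivation:
Trace (tracking out):
out = 'value'  # -> out = 'value'
out = out[:2] + out[2:]  # -> out = 'value'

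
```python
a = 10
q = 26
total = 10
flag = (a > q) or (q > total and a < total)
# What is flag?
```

Answer: False

Derivation:
Trace (tracking flag):
a = 10  # -> a = 10
q = 26  # -> q = 26
total = 10  # -> total = 10
flag = a > q or (q > total and a < total)  # -> flag = False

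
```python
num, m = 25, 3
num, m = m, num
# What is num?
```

Answer: 3

Derivation:
Trace (tracking num):
num, m = (25, 3)  # -> num = 25, m = 3
num, m = (m, num)  # -> num = 3, m = 25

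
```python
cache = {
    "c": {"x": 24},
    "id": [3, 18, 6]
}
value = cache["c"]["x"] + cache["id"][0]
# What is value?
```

Trace (tracking value):
cache = {'c': {'x': 24}, 'id': [3, 18, 6]}  # -> cache = {'c': {'x': 24}, 'id': [3, 18, 6]}
value = cache['c']['x'] + cache['id'][0]  # -> value = 27

Answer: 27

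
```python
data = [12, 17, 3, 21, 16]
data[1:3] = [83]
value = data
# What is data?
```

Answer: [12, 83, 21, 16]

Derivation:
Trace (tracking data):
data = [12, 17, 3, 21, 16]  # -> data = [12, 17, 3, 21, 16]
data[1:3] = [83]  # -> data = [12, 83, 21, 16]
value = data  # -> value = [12, 83, 21, 16]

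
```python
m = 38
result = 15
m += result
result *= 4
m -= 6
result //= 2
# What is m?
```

Answer: 47

Derivation:
Trace (tracking m):
m = 38  # -> m = 38
result = 15  # -> result = 15
m += result  # -> m = 53
result *= 4  # -> result = 60
m -= 6  # -> m = 47
result //= 2  # -> result = 30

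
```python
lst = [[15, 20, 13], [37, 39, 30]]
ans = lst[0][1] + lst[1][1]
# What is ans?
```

Answer: 59

Derivation:
Trace (tracking ans):
lst = [[15, 20, 13], [37, 39, 30]]  # -> lst = [[15, 20, 13], [37, 39, 30]]
ans = lst[0][1] + lst[1][1]  # -> ans = 59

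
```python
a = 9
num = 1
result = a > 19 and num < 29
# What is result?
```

Trace (tracking result):
a = 9  # -> a = 9
num = 1  # -> num = 1
result = a > 19 and num < 29  # -> result = False

Answer: False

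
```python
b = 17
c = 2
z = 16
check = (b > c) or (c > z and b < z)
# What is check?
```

Trace (tracking check):
b = 17  # -> b = 17
c = 2  # -> c = 2
z = 16  # -> z = 16
check = b > c or (c > z and b < z)  # -> check = True

Answer: True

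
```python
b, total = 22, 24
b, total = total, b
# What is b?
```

Answer: 24

Derivation:
Trace (tracking b):
b, total = (22, 24)  # -> b = 22, total = 24
b, total = (total, b)  # -> b = 24, total = 22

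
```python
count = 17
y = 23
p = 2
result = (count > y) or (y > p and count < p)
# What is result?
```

Answer: False

Derivation:
Trace (tracking result):
count = 17  # -> count = 17
y = 23  # -> y = 23
p = 2  # -> p = 2
result = count > y or (y > p and count < p)  # -> result = False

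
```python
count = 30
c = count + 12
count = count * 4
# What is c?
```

Answer: 42

Derivation:
Trace (tracking c):
count = 30  # -> count = 30
c = count + 12  # -> c = 42
count = count * 4  # -> count = 120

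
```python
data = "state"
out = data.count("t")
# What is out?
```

Trace (tracking out):
data = 'state'  # -> data = 'state'
out = data.count('t')  # -> out = 2

Answer: 2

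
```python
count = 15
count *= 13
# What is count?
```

Answer: 195

Derivation:
Trace (tracking count):
count = 15  # -> count = 15
count *= 13  # -> count = 195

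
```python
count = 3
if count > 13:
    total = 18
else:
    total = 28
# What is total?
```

Trace (tracking total):
count = 3  # -> count = 3
if count > 13:  # condition is False
else:
    total = 28  # -> total = 28

Answer: 28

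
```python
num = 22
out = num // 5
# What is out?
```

Answer: 4

Derivation:
Trace (tracking out):
num = 22  # -> num = 22
out = num // 5  # -> out = 4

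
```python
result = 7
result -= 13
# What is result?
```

Trace (tracking result):
result = 7  # -> result = 7
result -= 13  # -> result = -6

Answer: -6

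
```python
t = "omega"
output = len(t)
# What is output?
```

Answer: 5

Derivation:
Trace (tracking output):
t = 'omega'  # -> t = 'omega'
output = len(t)  # -> output = 5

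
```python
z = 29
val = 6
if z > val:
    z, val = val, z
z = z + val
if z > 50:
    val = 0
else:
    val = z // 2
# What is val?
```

Trace (tracking val):
z = 29  # -> z = 29
val = 6  # -> val = 6
if z > val:  # condition is True
    z, val = (val, z)  # -> z = 6, val = 29
z = z + val  # -> z = 35
if z > 50:  # condition is False
else:
    val = z // 2  # -> val = 17

Answer: 17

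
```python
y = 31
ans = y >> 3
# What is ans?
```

Trace (tracking ans):
y = 31  # -> y = 31
ans = y >> 3  # -> ans = 3

Answer: 3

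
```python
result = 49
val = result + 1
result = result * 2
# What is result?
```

Trace (tracking result):
result = 49  # -> result = 49
val = result + 1  # -> val = 50
result = result * 2  # -> result = 98

Answer: 98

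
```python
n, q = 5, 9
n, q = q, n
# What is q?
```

Trace (tracking q):
n, q = (5, 9)  # -> n = 5, q = 9
n, q = (q, n)  # -> n = 9, q = 5

Answer: 5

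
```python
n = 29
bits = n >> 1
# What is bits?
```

Trace (tracking bits):
n = 29  # -> n = 29
bits = n >> 1  # -> bits = 14

Answer: 14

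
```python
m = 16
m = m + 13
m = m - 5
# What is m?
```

Answer: 24

Derivation:
Trace (tracking m):
m = 16  # -> m = 16
m = m + 13  # -> m = 29
m = m - 5  # -> m = 24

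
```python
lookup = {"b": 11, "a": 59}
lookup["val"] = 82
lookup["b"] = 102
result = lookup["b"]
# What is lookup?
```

Trace (tracking lookup):
lookup = {'b': 11, 'a': 59}  # -> lookup = {'b': 11, 'a': 59}
lookup['val'] = 82  # -> lookup = {'b': 11, 'a': 59, 'val': 82}
lookup['b'] = 102  # -> lookup = {'b': 102, 'a': 59, 'val': 82}
result = lookup['b']  # -> result = 102

Answer: {'b': 102, 'a': 59, 'val': 82}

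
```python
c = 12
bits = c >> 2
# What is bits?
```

Answer: 3

Derivation:
Trace (tracking bits):
c = 12  # -> c = 12
bits = c >> 2  # -> bits = 3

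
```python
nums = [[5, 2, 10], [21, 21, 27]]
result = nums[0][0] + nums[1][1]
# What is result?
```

Answer: 26

Derivation:
Trace (tracking result):
nums = [[5, 2, 10], [21, 21, 27]]  # -> nums = [[5, 2, 10], [21, 21, 27]]
result = nums[0][0] + nums[1][1]  # -> result = 26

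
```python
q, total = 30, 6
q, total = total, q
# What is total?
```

Answer: 30

Derivation:
Trace (tracking total):
q, total = (30, 6)  # -> q = 30, total = 6
q, total = (total, q)  # -> q = 6, total = 30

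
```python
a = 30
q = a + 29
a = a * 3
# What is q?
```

Answer: 59

Derivation:
Trace (tracking q):
a = 30  # -> a = 30
q = a + 29  # -> q = 59
a = a * 3  # -> a = 90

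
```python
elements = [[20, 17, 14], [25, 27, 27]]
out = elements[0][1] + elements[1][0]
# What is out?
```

Trace (tracking out):
elements = [[20, 17, 14], [25, 27, 27]]  # -> elements = [[20, 17, 14], [25, 27, 27]]
out = elements[0][1] + elements[1][0]  # -> out = 42

Answer: 42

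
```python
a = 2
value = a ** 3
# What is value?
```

Answer: 8

Derivation:
Trace (tracking value):
a = 2  # -> a = 2
value = a ** 3  # -> value = 8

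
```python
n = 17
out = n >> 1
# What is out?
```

Trace (tracking out):
n = 17  # -> n = 17
out = n >> 1  # -> out = 8

Answer: 8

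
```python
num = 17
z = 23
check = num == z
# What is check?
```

Trace (tracking check):
num = 17  # -> num = 17
z = 23  # -> z = 23
check = num == z  # -> check = False

Answer: False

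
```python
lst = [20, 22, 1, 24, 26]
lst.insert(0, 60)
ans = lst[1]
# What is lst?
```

Trace (tracking lst):
lst = [20, 22, 1, 24, 26]  # -> lst = [20, 22, 1, 24, 26]
lst.insert(0, 60)  # -> lst = [60, 20, 22, 1, 24, 26]
ans = lst[1]  # -> ans = 20

Answer: [60, 20, 22, 1, 24, 26]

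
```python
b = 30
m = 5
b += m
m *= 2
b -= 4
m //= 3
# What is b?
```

Answer: 31

Derivation:
Trace (tracking b):
b = 30  # -> b = 30
m = 5  # -> m = 5
b += m  # -> b = 35
m *= 2  # -> m = 10
b -= 4  # -> b = 31
m //= 3  # -> m = 3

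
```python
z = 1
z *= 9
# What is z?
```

Answer: 9

Derivation:
Trace (tracking z):
z = 1  # -> z = 1
z *= 9  # -> z = 9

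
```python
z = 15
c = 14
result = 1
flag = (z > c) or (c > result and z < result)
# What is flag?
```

Trace (tracking flag):
z = 15  # -> z = 15
c = 14  # -> c = 14
result = 1  # -> result = 1
flag = z > c or (c > result and z < result)  # -> flag = True

Answer: True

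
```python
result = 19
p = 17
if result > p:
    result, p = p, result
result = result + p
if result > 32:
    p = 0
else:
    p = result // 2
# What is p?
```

Answer: 0

Derivation:
Trace (tracking p):
result = 19  # -> result = 19
p = 17  # -> p = 17
if result > p:  # condition is True
    result, p = (p, result)  # -> result = 17, p = 19
result = result + p  # -> result = 36
if result > 32:  # condition is True
    p = 0  # -> p = 0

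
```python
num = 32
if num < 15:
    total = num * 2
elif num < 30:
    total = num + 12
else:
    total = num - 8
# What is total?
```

Answer: 24

Derivation:
Trace (tracking total):
num = 32  # -> num = 32
if num < 15:  # condition is False
elif num < 30:  # condition is False
else:
    total = num - 8  # -> total = 24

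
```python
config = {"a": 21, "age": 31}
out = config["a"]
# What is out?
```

Answer: 21

Derivation:
Trace (tracking out):
config = {'a': 21, 'age': 31}  # -> config = {'a': 21, 'age': 31}
out = config['a']  # -> out = 21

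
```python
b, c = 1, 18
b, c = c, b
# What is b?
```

Answer: 18

Derivation:
Trace (tracking b):
b, c = (1, 18)  # -> b = 1, c = 18
b, c = (c, b)  # -> b = 18, c = 1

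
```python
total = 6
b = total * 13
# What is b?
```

Answer: 78

Derivation:
Trace (tracking b):
total = 6  # -> total = 6
b = total * 13  # -> b = 78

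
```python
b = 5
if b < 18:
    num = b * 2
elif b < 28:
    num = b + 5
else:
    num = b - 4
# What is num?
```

Trace (tracking num):
b = 5  # -> b = 5
if b < 18:  # condition is True
    num = b * 2  # -> num = 10

Answer: 10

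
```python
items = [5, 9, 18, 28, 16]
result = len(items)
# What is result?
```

Answer: 5

Derivation:
Trace (tracking result):
items = [5, 9, 18, 28, 16]  # -> items = [5, 9, 18, 28, 16]
result = len(items)  # -> result = 5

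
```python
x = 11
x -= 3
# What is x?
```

Answer: 8

Derivation:
Trace (tracking x):
x = 11  # -> x = 11
x -= 3  # -> x = 8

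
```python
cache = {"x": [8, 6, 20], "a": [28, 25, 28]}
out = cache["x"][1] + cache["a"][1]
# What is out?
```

Trace (tracking out):
cache = {'x': [8, 6, 20], 'a': [28, 25, 28]}  # -> cache = {'x': [8, 6, 20], 'a': [28, 25, 28]}
out = cache['x'][1] + cache['a'][1]  # -> out = 31

Answer: 31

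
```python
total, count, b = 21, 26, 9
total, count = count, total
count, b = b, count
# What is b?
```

Trace (tracking b):
total, count, b = (21, 26, 9)  # -> total = 21, count = 26, b = 9
total, count = (count, total)  # -> total = 26, count = 21
count, b = (b, count)  # -> count = 9, b = 21

Answer: 21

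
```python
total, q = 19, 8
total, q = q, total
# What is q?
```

Trace (tracking q):
total, q = (19, 8)  # -> total = 19, q = 8
total, q = (q, total)  # -> total = 8, q = 19

Answer: 19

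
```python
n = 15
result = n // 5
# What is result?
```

Answer: 3

Derivation:
Trace (tracking result):
n = 15  # -> n = 15
result = n // 5  # -> result = 3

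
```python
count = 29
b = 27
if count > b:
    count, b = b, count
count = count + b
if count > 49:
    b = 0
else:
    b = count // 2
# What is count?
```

Answer: 56

Derivation:
Trace (tracking count):
count = 29  # -> count = 29
b = 27  # -> b = 27
if count > b:  # condition is True
    count, b = (b, count)  # -> count = 27, b = 29
count = count + b  # -> count = 56
if count > 49:  # condition is True
    b = 0  # -> b = 0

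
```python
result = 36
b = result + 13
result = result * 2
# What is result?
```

Answer: 72

Derivation:
Trace (tracking result):
result = 36  # -> result = 36
b = result + 13  # -> b = 49
result = result * 2  # -> result = 72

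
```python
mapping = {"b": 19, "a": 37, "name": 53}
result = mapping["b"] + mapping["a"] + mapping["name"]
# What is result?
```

Trace (tracking result):
mapping = {'b': 19, 'a': 37, 'name': 53}  # -> mapping = {'b': 19, 'a': 37, 'name': 53}
result = mapping['b'] + mapping['a'] + mapping['name']  # -> result = 109

Answer: 109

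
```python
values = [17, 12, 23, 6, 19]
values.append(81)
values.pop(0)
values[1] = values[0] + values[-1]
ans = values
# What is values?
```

Answer: [12, 93, 6, 19, 81]

Derivation:
Trace (tracking values):
values = [17, 12, 23, 6, 19]  # -> values = [17, 12, 23, 6, 19]
values.append(81)  # -> values = [17, 12, 23, 6, 19, 81]
values.pop(0)  # -> values = [12, 23, 6, 19, 81]
values[1] = values[0] + values[-1]  # -> values = [12, 93, 6, 19, 81]
ans = values  # -> ans = [12, 93, 6, 19, 81]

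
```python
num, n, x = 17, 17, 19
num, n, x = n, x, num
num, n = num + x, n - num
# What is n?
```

Answer: 2

Derivation:
Trace (tracking n):
num, n, x = (17, 17, 19)  # -> num = 17, n = 17, x = 19
num, n, x = (n, x, num)  # -> num = 17, n = 19, x = 17
num, n = (num + x, n - num)  # -> num = 34, n = 2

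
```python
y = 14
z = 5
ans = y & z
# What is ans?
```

Answer: 4

Derivation:
Trace (tracking ans):
y = 14  # -> y = 14
z = 5  # -> z = 5
ans = y & z  # -> ans = 4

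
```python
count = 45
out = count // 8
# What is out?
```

Answer: 5

Derivation:
Trace (tracking out):
count = 45  # -> count = 45
out = count // 8  # -> out = 5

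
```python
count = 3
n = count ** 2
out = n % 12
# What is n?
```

Trace (tracking n):
count = 3  # -> count = 3
n = count ** 2  # -> n = 9
out = n % 12  # -> out = 9

Answer: 9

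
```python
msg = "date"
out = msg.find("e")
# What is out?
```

Trace (tracking out):
msg = 'date'  # -> msg = 'date'
out = msg.find('e')  # -> out = 3

Answer: 3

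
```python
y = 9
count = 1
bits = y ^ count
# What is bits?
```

Answer: 8

Derivation:
Trace (tracking bits):
y = 9  # -> y = 9
count = 1  # -> count = 1
bits = y ^ count  # -> bits = 8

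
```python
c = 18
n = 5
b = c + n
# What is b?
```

Answer: 23

Derivation:
Trace (tracking b):
c = 18  # -> c = 18
n = 5  # -> n = 5
b = c + n  # -> b = 23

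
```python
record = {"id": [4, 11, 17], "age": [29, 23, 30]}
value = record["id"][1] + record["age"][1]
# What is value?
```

Trace (tracking value):
record = {'id': [4, 11, 17], 'age': [29, 23, 30]}  # -> record = {'id': [4, 11, 17], 'age': [29, 23, 30]}
value = record['id'][1] + record['age'][1]  # -> value = 34

Answer: 34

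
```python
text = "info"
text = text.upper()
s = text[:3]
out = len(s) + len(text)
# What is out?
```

Answer: 7

Derivation:
Trace (tracking out):
text = 'info'  # -> text = 'info'
text = text.upper()  # -> text = 'INFO'
s = text[:3]  # -> s = 'INF'
out = len(s) + len(text)  # -> out = 7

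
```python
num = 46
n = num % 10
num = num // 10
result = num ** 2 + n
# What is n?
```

Trace (tracking n):
num = 46  # -> num = 46
n = num % 10  # -> n = 6
num = num // 10  # -> num = 4
result = num ** 2 + n  # -> result = 22

Answer: 6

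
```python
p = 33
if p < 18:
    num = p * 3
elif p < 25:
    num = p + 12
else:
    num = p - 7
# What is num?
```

Trace (tracking num):
p = 33  # -> p = 33
if p < 18:  # condition is False
elif p < 25:  # condition is False
else:
    num = p - 7  # -> num = 26

Answer: 26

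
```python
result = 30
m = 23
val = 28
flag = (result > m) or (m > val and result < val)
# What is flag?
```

Trace (tracking flag):
result = 30  # -> result = 30
m = 23  # -> m = 23
val = 28  # -> val = 28
flag = result > m or (m > val and result < val)  # -> flag = True

Answer: True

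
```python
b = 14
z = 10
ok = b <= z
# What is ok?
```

Answer: False

Derivation:
Trace (tracking ok):
b = 14  # -> b = 14
z = 10  # -> z = 10
ok = b <= z  # -> ok = False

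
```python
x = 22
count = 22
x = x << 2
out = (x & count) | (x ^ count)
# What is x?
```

Answer: 88

Derivation:
Trace (tracking x):
x = 22  # -> x = 22
count = 22  # -> count = 22
x = x << 2  # -> x = 88
out = x & count | x ^ count  # -> out = 94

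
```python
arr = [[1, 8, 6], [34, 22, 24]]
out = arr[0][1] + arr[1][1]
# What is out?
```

Trace (tracking out):
arr = [[1, 8, 6], [34, 22, 24]]  # -> arr = [[1, 8, 6], [34, 22, 24]]
out = arr[0][1] + arr[1][1]  # -> out = 30

Answer: 30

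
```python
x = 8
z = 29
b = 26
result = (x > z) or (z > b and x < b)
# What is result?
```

Answer: True

Derivation:
Trace (tracking result):
x = 8  # -> x = 8
z = 29  # -> z = 29
b = 26  # -> b = 26
result = x > z or (z > b and x < b)  # -> result = True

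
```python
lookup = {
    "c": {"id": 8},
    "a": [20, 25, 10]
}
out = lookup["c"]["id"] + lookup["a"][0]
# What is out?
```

Answer: 28

Derivation:
Trace (tracking out):
lookup = {'c': {'id': 8}, 'a': [20, 25, 10]}  # -> lookup = {'c': {'id': 8}, 'a': [20, 25, 10]}
out = lookup['c']['id'] + lookup['a'][0]  # -> out = 28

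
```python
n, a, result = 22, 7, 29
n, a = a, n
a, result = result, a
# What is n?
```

Trace (tracking n):
n, a, result = (22, 7, 29)  # -> n = 22, a = 7, result = 29
n, a = (a, n)  # -> n = 7, a = 22
a, result = (result, a)  # -> a = 29, result = 22

Answer: 7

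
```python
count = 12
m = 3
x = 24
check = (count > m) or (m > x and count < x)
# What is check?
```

Answer: True

Derivation:
Trace (tracking check):
count = 12  # -> count = 12
m = 3  # -> m = 3
x = 24  # -> x = 24
check = count > m or (m > x and count < x)  # -> check = True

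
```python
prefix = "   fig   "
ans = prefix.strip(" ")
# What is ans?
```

Trace (tracking ans):
prefix = '   fig   '  # -> prefix = '   fig   '
ans = prefix.strip(' ')  # -> ans = 'fig'

Answer: 'fig'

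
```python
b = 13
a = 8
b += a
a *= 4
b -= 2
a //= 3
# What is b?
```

Answer: 19

Derivation:
Trace (tracking b):
b = 13  # -> b = 13
a = 8  # -> a = 8
b += a  # -> b = 21
a *= 4  # -> a = 32
b -= 2  # -> b = 19
a //= 3  # -> a = 10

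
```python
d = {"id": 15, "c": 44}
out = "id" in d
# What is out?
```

Answer: True

Derivation:
Trace (tracking out):
d = {'id': 15, 'c': 44}  # -> d = {'id': 15, 'c': 44}
out = 'id' in d  # -> out = True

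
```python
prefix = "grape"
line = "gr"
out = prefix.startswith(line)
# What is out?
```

Trace (tracking out):
prefix = 'grape'  # -> prefix = 'grape'
line = 'gr'  # -> line = 'gr'
out = prefix.startswith(line)  # -> out = True

Answer: True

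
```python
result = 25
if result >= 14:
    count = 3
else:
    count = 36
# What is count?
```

Trace (tracking count):
result = 25  # -> result = 25
if result >= 14:  # condition is True
    count = 3  # -> count = 3

Answer: 3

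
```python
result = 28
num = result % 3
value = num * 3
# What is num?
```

Answer: 1

Derivation:
Trace (tracking num):
result = 28  # -> result = 28
num = result % 3  # -> num = 1
value = num * 3  # -> value = 3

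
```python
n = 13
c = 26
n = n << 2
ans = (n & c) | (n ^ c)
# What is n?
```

Trace (tracking n):
n = 13  # -> n = 13
c = 26  # -> c = 26
n = n << 2  # -> n = 52
ans = n & c | n ^ c  # -> ans = 62

Answer: 52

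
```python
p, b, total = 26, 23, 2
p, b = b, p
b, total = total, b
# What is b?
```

Trace (tracking b):
p, b, total = (26, 23, 2)  # -> p = 26, b = 23, total = 2
p, b = (b, p)  # -> p = 23, b = 26
b, total = (total, b)  # -> b = 2, total = 26

Answer: 2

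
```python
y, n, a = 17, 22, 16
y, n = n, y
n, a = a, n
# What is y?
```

Answer: 22

Derivation:
Trace (tracking y):
y, n, a = (17, 22, 16)  # -> y = 17, n = 22, a = 16
y, n = (n, y)  # -> y = 22, n = 17
n, a = (a, n)  # -> n = 16, a = 17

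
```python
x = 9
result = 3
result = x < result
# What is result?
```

Trace (tracking result):
x = 9  # -> x = 9
result = 3  # -> result = 3
result = x < result  # -> result = False

Answer: False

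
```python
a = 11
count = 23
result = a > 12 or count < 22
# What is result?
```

Answer: False

Derivation:
Trace (tracking result):
a = 11  # -> a = 11
count = 23  # -> count = 23
result = a > 12 or count < 22  # -> result = False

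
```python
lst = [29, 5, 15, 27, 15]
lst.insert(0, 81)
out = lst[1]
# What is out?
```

Trace (tracking out):
lst = [29, 5, 15, 27, 15]  # -> lst = [29, 5, 15, 27, 15]
lst.insert(0, 81)  # -> lst = [81, 29, 5, 15, 27, 15]
out = lst[1]  # -> out = 29

Answer: 29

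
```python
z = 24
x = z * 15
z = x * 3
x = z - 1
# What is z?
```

Answer: 1080

Derivation:
Trace (tracking z):
z = 24  # -> z = 24
x = z * 15  # -> x = 360
z = x * 3  # -> z = 1080
x = z - 1  # -> x = 1079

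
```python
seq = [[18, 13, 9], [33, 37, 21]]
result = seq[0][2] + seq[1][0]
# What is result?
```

Answer: 42

Derivation:
Trace (tracking result):
seq = [[18, 13, 9], [33, 37, 21]]  # -> seq = [[18, 13, 9], [33, 37, 21]]
result = seq[0][2] + seq[1][0]  # -> result = 42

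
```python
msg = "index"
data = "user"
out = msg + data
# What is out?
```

Answer: 'indexuser'

Derivation:
Trace (tracking out):
msg = 'index'  # -> msg = 'index'
data = 'user'  # -> data = 'user'
out = msg + data  # -> out = 'indexuser'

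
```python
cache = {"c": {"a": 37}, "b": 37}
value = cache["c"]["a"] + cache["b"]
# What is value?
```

Answer: 74

Derivation:
Trace (tracking value):
cache = {'c': {'a': 37}, 'b': 37}  # -> cache = {'c': {'a': 37}, 'b': 37}
value = cache['c']['a'] + cache['b']  # -> value = 74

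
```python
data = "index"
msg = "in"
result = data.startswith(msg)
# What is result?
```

Trace (tracking result):
data = 'index'  # -> data = 'index'
msg = 'in'  # -> msg = 'in'
result = data.startswith(msg)  # -> result = True

Answer: True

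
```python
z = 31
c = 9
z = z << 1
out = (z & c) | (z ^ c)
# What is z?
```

Answer: 62

Derivation:
Trace (tracking z):
z = 31  # -> z = 31
c = 9  # -> c = 9
z = z << 1  # -> z = 62
out = z & c | z ^ c  # -> out = 63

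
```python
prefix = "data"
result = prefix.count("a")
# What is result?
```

Answer: 2

Derivation:
Trace (tracking result):
prefix = 'data'  # -> prefix = 'data'
result = prefix.count('a')  # -> result = 2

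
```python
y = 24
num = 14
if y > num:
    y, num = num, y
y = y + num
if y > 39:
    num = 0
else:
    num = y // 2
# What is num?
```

Answer: 19

Derivation:
Trace (tracking num):
y = 24  # -> y = 24
num = 14  # -> num = 14
if y > num:  # condition is True
    y, num = (num, y)  # -> y = 14, num = 24
y = y + num  # -> y = 38
if y > 39:  # condition is False
else:
    num = y // 2  # -> num = 19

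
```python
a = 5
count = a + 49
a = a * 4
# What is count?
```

Answer: 54

Derivation:
Trace (tracking count):
a = 5  # -> a = 5
count = a + 49  # -> count = 54
a = a * 4  # -> a = 20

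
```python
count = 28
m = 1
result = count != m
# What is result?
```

Trace (tracking result):
count = 28  # -> count = 28
m = 1  # -> m = 1
result = count != m  # -> result = True

Answer: True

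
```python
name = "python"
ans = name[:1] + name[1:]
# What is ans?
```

Answer: 'python'

Derivation:
Trace (tracking ans):
name = 'python'  # -> name = 'python'
ans = name[:1] + name[1:]  # -> ans = 'python'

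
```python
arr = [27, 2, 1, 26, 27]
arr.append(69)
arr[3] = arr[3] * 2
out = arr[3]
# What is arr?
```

Trace (tracking arr):
arr = [27, 2, 1, 26, 27]  # -> arr = [27, 2, 1, 26, 27]
arr.append(69)  # -> arr = [27, 2, 1, 26, 27, 69]
arr[3] = arr[3] * 2  # -> arr = [27, 2, 1, 52, 27, 69]
out = arr[3]  # -> out = 52

Answer: [27, 2, 1, 52, 27, 69]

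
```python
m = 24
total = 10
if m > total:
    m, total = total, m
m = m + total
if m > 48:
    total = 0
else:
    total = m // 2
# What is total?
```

Answer: 17

Derivation:
Trace (tracking total):
m = 24  # -> m = 24
total = 10  # -> total = 10
if m > total:  # condition is True
    m, total = (total, m)  # -> m = 10, total = 24
m = m + total  # -> m = 34
if m > 48:  # condition is False
else:
    total = m // 2  # -> total = 17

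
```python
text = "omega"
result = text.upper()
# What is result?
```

Answer: 'OMEGA'

Derivation:
Trace (tracking result):
text = 'omega'  # -> text = 'omega'
result = text.upper()  # -> result = 'OMEGA'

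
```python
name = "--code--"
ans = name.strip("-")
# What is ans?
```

Trace (tracking ans):
name = '--code--'  # -> name = '--code--'
ans = name.strip('-')  # -> ans = 'code'

Answer: 'code'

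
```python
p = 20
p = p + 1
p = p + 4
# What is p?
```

Trace (tracking p):
p = 20  # -> p = 20
p = p + 1  # -> p = 21
p = p + 4  # -> p = 25

Answer: 25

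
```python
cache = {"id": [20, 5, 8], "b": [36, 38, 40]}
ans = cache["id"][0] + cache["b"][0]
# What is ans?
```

Trace (tracking ans):
cache = {'id': [20, 5, 8], 'b': [36, 38, 40]}  # -> cache = {'id': [20, 5, 8], 'b': [36, 38, 40]}
ans = cache['id'][0] + cache['b'][0]  # -> ans = 56

Answer: 56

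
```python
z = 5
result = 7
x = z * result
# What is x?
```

Trace (tracking x):
z = 5  # -> z = 5
result = 7  # -> result = 7
x = z * result  # -> x = 35

Answer: 35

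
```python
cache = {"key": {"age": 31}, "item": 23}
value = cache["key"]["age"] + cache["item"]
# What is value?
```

Trace (tracking value):
cache = {'key': {'age': 31}, 'item': 23}  # -> cache = {'key': {'age': 31}, 'item': 23}
value = cache['key']['age'] + cache['item']  # -> value = 54

Answer: 54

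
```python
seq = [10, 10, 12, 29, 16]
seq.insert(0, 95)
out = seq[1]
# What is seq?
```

Trace (tracking seq):
seq = [10, 10, 12, 29, 16]  # -> seq = [10, 10, 12, 29, 16]
seq.insert(0, 95)  # -> seq = [95, 10, 10, 12, 29, 16]
out = seq[1]  # -> out = 10

Answer: [95, 10, 10, 12, 29, 16]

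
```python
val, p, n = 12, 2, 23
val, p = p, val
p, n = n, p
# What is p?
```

Trace (tracking p):
val, p, n = (12, 2, 23)  # -> val = 12, p = 2, n = 23
val, p = (p, val)  # -> val = 2, p = 12
p, n = (n, p)  # -> p = 23, n = 12

Answer: 23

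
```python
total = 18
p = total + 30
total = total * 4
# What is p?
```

Trace (tracking p):
total = 18  # -> total = 18
p = total + 30  # -> p = 48
total = total * 4  # -> total = 72

Answer: 48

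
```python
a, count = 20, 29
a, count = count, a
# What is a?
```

Trace (tracking a):
a, count = (20, 29)  # -> a = 20, count = 29
a, count = (count, a)  # -> a = 29, count = 20

Answer: 29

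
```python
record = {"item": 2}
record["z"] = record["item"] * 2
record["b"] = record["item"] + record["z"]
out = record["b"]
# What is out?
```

Trace (tracking out):
record = {'item': 2}  # -> record = {'item': 2}
record['z'] = record['item'] * 2  # -> record = {'item': 2, 'z': 4}
record['b'] = record['item'] + record['z']  # -> record = {'item': 2, 'z': 4, 'b': 6}
out = record['b']  # -> out = 6

Answer: 6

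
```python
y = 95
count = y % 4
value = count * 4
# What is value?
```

Trace (tracking value):
y = 95  # -> y = 95
count = y % 4  # -> count = 3
value = count * 4  # -> value = 12

Answer: 12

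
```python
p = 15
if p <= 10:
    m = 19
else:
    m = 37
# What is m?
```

Trace (tracking m):
p = 15  # -> p = 15
if p <= 10:  # condition is False
else:
    m = 37  # -> m = 37

Answer: 37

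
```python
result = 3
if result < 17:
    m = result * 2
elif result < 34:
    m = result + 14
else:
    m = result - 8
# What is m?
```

Answer: 6

Derivation:
Trace (tracking m):
result = 3  # -> result = 3
if result < 17:  # condition is True
    m = result * 2  # -> m = 6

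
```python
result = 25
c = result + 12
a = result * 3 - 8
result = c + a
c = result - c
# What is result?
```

Answer: 104

Derivation:
Trace (tracking result):
result = 25  # -> result = 25
c = result + 12  # -> c = 37
a = result * 3 - 8  # -> a = 67
result = c + a  # -> result = 104
c = result - c  # -> c = 67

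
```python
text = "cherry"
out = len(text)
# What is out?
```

Trace (tracking out):
text = 'cherry'  # -> text = 'cherry'
out = len(text)  # -> out = 6

Answer: 6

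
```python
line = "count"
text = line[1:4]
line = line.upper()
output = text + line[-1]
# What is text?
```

Trace (tracking text):
line = 'count'  # -> line = 'count'
text = line[1:4]  # -> text = 'oun'
line = line.upper()  # -> line = 'COUNT'
output = text + line[-1]  # -> output = 'ounT'

Answer: 'oun'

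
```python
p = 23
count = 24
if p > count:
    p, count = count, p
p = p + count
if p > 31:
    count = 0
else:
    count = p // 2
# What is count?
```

Answer: 0

Derivation:
Trace (tracking count):
p = 23  # -> p = 23
count = 24  # -> count = 24
if p > count:  # condition is False
p = p + count  # -> p = 47
if p > 31:  # condition is True
    count = 0  # -> count = 0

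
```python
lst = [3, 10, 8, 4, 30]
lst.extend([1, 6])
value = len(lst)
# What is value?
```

Answer: 7

Derivation:
Trace (tracking value):
lst = [3, 10, 8, 4, 30]  # -> lst = [3, 10, 8, 4, 30]
lst.extend([1, 6])  # -> lst = [3, 10, 8, 4, 30, 1, 6]
value = len(lst)  # -> value = 7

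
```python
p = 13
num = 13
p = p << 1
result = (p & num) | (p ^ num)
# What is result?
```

Answer: 31

Derivation:
Trace (tracking result):
p = 13  # -> p = 13
num = 13  # -> num = 13
p = p << 1  # -> p = 26
result = p & num | p ^ num  # -> result = 31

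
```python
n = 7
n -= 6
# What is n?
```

Answer: 1

Derivation:
Trace (tracking n):
n = 7  # -> n = 7
n -= 6  # -> n = 1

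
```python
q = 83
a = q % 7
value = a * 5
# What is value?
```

Trace (tracking value):
q = 83  # -> q = 83
a = q % 7  # -> a = 6
value = a * 5  # -> value = 30

Answer: 30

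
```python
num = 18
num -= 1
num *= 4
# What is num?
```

Answer: 68

Derivation:
Trace (tracking num):
num = 18  # -> num = 18
num -= 1  # -> num = 17
num *= 4  # -> num = 68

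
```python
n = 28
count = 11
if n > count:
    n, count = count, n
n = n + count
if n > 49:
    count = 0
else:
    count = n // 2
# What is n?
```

Trace (tracking n):
n = 28  # -> n = 28
count = 11  # -> count = 11
if n > count:  # condition is True
    n, count = (count, n)  # -> n = 11, count = 28
n = n + count  # -> n = 39
if n > 49:  # condition is False
else:
    count = n // 2  # -> count = 19

Answer: 39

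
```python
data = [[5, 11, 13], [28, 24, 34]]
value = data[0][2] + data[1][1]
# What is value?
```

Answer: 37

Derivation:
Trace (tracking value):
data = [[5, 11, 13], [28, 24, 34]]  # -> data = [[5, 11, 13], [28, 24, 34]]
value = data[0][2] + data[1][1]  # -> value = 37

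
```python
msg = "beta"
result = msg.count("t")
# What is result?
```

Answer: 1

Derivation:
Trace (tracking result):
msg = 'beta'  # -> msg = 'beta'
result = msg.count('t')  # -> result = 1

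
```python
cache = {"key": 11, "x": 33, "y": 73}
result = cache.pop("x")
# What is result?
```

Trace (tracking result):
cache = {'key': 11, 'x': 33, 'y': 73}  # -> cache = {'key': 11, 'x': 33, 'y': 73}
result = cache.pop('x')  # -> result = 33

Answer: 33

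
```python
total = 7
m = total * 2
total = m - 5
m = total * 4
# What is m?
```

Answer: 36

Derivation:
Trace (tracking m):
total = 7  # -> total = 7
m = total * 2  # -> m = 14
total = m - 5  # -> total = 9
m = total * 4  # -> m = 36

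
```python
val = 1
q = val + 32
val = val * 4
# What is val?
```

Trace (tracking val):
val = 1  # -> val = 1
q = val + 32  # -> q = 33
val = val * 4  # -> val = 4

Answer: 4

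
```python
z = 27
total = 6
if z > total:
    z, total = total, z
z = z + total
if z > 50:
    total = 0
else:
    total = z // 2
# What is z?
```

Answer: 33

Derivation:
Trace (tracking z):
z = 27  # -> z = 27
total = 6  # -> total = 6
if z > total:  # condition is True
    z, total = (total, z)  # -> z = 6, total = 27
z = z + total  # -> z = 33
if z > 50:  # condition is False
else:
    total = z // 2  # -> total = 16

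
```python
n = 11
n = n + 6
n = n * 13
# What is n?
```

Trace (tracking n):
n = 11  # -> n = 11
n = n + 6  # -> n = 17
n = n * 13  # -> n = 221

Answer: 221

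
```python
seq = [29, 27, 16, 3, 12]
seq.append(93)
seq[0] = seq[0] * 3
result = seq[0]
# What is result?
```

Answer: 87

Derivation:
Trace (tracking result):
seq = [29, 27, 16, 3, 12]  # -> seq = [29, 27, 16, 3, 12]
seq.append(93)  # -> seq = [29, 27, 16, 3, 12, 93]
seq[0] = seq[0] * 3  # -> seq = [87, 27, 16, 3, 12, 93]
result = seq[0]  # -> result = 87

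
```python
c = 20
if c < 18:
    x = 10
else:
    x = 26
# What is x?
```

Trace (tracking x):
c = 20  # -> c = 20
if c < 18:  # condition is False
else:
    x = 26  # -> x = 26

Answer: 26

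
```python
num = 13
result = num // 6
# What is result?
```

Trace (tracking result):
num = 13  # -> num = 13
result = num // 6  # -> result = 2

Answer: 2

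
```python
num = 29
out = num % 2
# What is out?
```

Trace (tracking out):
num = 29  # -> num = 29
out = num % 2  # -> out = 1

Answer: 1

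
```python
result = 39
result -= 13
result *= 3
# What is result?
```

Trace (tracking result):
result = 39  # -> result = 39
result -= 13  # -> result = 26
result *= 3  # -> result = 78

Answer: 78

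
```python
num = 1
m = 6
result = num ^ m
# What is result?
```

Answer: 7

Derivation:
Trace (tracking result):
num = 1  # -> num = 1
m = 6  # -> m = 6
result = num ^ m  # -> result = 7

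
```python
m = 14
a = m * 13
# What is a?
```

Trace (tracking a):
m = 14  # -> m = 14
a = m * 13  # -> a = 182

Answer: 182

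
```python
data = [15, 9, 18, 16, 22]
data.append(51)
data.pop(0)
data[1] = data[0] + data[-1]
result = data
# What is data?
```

Answer: [9, 60, 16, 22, 51]

Derivation:
Trace (tracking data):
data = [15, 9, 18, 16, 22]  # -> data = [15, 9, 18, 16, 22]
data.append(51)  # -> data = [15, 9, 18, 16, 22, 51]
data.pop(0)  # -> data = [9, 18, 16, 22, 51]
data[1] = data[0] + data[-1]  # -> data = [9, 60, 16, 22, 51]
result = data  # -> result = [9, 60, 16, 22, 51]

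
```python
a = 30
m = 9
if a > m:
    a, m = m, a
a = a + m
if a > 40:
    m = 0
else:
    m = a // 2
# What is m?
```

Trace (tracking m):
a = 30  # -> a = 30
m = 9  # -> m = 9
if a > m:  # condition is True
    a, m = (m, a)  # -> a = 9, m = 30
a = a + m  # -> a = 39
if a > 40:  # condition is False
else:
    m = a // 2  # -> m = 19

Answer: 19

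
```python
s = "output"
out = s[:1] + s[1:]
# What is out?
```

Answer: 'output'

Derivation:
Trace (tracking out):
s = 'output'  # -> s = 'output'
out = s[:1] + s[1:]  # -> out = 'output'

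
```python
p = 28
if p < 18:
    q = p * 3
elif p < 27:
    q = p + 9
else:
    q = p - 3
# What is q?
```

Trace (tracking q):
p = 28  # -> p = 28
if p < 18:  # condition is False
elif p < 27:  # condition is False
else:
    q = p - 3  # -> q = 25

Answer: 25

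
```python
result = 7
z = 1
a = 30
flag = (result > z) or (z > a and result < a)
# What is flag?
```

Answer: True

Derivation:
Trace (tracking flag):
result = 7  # -> result = 7
z = 1  # -> z = 1
a = 30  # -> a = 30
flag = result > z or (z > a and result < a)  # -> flag = True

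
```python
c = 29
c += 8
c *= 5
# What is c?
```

Answer: 185

Derivation:
Trace (tracking c):
c = 29  # -> c = 29
c += 8  # -> c = 37
c *= 5  # -> c = 185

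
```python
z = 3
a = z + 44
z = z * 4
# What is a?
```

Trace (tracking a):
z = 3  # -> z = 3
a = z + 44  # -> a = 47
z = z * 4  # -> z = 12

Answer: 47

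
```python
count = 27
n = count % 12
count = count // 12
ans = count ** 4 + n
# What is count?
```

Trace (tracking count):
count = 27  # -> count = 27
n = count % 12  # -> n = 3
count = count // 12  # -> count = 2
ans = count ** 4 + n  # -> ans = 19

Answer: 2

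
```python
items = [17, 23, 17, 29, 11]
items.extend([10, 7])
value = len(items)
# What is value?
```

Trace (tracking value):
items = [17, 23, 17, 29, 11]  # -> items = [17, 23, 17, 29, 11]
items.extend([10, 7])  # -> items = [17, 23, 17, 29, 11, 10, 7]
value = len(items)  # -> value = 7

Answer: 7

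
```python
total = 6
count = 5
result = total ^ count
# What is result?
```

Trace (tracking result):
total = 6  # -> total = 6
count = 5  # -> count = 5
result = total ^ count  # -> result = 3

Answer: 3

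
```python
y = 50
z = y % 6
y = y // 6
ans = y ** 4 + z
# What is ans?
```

Trace (tracking ans):
y = 50  # -> y = 50
z = y % 6  # -> z = 2
y = y // 6  # -> y = 8
ans = y ** 4 + z  # -> ans = 4098

Answer: 4098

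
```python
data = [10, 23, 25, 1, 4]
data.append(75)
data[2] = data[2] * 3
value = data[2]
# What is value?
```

Trace (tracking value):
data = [10, 23, 25, 1, 4]  # -> data = [10, 23, 25, 1, 4]
data.append(75)  # -> data = [10, 23, 25, 1, 4, 75]
data[2] = data[2] * 3  # -> data = [10, 23, 75, 1, 4, 75]
value = data[2]  # -> value = 75

Answer: 75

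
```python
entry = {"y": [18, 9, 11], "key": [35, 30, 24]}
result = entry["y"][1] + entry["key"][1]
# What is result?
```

Trace (tracking result):
entry = {'y': [18, 9, 11], 'key': [35, 30, 24]}  # -> entry = {'y': [18, 9, 11], 'key': [35, 30, 24]}
result = entry['y'][1] + entry['key'][1]  # -> result = 39

Answer: 39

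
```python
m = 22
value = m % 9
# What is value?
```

Answer: 4

Derivation:
Trace (tracking value):
m = 22  # -> m = 22
value = m % 9  # -> value = 4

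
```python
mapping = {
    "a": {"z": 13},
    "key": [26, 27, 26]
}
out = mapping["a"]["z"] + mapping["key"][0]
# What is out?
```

Trace (tracking out):
mapping = {'a': {'z': 13}, 'key': [26, 27, 26]}  # -> mapping = {'a': {'z': 13}, 'key': [26, 27, 26]}
out = mapping['a']['z'] + mapping['key'][0]  # -> out = 39

Answer: 39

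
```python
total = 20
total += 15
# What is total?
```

Trace (tracking total):
total = 20  # -> total = 20
total += 15  # -> total = 35

Answer: 35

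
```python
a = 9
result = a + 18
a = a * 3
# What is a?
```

Answer: 27

Derivation:
Trace (tracking a):
a = 9  # -> a = 9
result = a + 18  # -> result = 27
a = a * 3  # -> a = 27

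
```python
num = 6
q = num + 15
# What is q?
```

Trace (tracking q):
num = 6  # -> num = 6
q = num + 15  # -> q = 21

Answer: 21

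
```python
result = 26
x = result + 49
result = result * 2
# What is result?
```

Answer: 52

Derivation:
Trace (tracking result):
result = 26  # -> result = 26
x = result + 49  # -> x = 75
result = result * 2  # -> result = 52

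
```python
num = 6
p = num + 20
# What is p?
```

Answer: 26

Derivation:
Trace (tracking p):
num = 6  # -> num = 6
p = num + 20  # -> p = 26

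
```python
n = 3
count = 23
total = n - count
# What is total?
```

Answer: -20

Derivation:
Trace (tracking total):
n = 3  # -> n = 3
count = 23  # -> count = 23
total = n - count  # -> total = -20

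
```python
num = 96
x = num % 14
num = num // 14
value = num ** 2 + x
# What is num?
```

Trace (tracking num):
num = 96  # -> num = 96
x = num % 14  # -> x = 12
num = num // 14  # -> num = 6
value = num ** 2 + x  # -> value = 48

Answer: 6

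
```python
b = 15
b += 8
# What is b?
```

Trace (tracking b):
b = 15  # -> b = 15
b += 8  # -> b = 23

Answer: 23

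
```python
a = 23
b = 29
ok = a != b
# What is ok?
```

Answer: True

Derivation:
Trace (tracking ok):
a = 23  # -> a = 23
b = 29  # -> b = 29
ok = a != b  # -> ok = True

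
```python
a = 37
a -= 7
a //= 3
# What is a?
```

Answer: 10

Derivation:
Trace (tracking a):
a = 37  # -> a = 37
a -= 7  # -> a = 30
a //= 3  # -> a = 10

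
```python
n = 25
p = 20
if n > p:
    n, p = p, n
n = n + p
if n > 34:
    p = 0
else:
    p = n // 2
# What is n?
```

Trace (tracking n):
n = 25  # -> n = 25
p = 20  # -> p = 20
if n > p:  # condition is True
    n, p = (p, n)  # -> n = 20, p = 25
n = n + p  # -> n = 45
if n > 34:  # condition is True
    p = 0  # -> p = 0

Answer: 45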